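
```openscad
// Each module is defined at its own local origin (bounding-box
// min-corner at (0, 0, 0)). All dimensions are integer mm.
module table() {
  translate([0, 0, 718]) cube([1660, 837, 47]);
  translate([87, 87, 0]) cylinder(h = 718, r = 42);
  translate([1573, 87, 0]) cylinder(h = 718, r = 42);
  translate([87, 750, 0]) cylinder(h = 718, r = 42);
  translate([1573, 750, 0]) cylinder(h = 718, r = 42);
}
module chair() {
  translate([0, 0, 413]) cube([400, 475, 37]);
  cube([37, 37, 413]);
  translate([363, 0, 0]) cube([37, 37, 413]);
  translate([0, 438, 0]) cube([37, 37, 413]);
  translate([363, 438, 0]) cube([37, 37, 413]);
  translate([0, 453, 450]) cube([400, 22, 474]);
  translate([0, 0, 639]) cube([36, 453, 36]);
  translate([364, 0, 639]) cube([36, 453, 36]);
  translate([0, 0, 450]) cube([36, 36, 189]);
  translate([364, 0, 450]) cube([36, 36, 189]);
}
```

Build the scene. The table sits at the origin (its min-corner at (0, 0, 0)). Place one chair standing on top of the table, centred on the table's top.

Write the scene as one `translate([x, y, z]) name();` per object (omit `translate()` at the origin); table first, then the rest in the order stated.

table();
translate([630, 181, 765]) chair();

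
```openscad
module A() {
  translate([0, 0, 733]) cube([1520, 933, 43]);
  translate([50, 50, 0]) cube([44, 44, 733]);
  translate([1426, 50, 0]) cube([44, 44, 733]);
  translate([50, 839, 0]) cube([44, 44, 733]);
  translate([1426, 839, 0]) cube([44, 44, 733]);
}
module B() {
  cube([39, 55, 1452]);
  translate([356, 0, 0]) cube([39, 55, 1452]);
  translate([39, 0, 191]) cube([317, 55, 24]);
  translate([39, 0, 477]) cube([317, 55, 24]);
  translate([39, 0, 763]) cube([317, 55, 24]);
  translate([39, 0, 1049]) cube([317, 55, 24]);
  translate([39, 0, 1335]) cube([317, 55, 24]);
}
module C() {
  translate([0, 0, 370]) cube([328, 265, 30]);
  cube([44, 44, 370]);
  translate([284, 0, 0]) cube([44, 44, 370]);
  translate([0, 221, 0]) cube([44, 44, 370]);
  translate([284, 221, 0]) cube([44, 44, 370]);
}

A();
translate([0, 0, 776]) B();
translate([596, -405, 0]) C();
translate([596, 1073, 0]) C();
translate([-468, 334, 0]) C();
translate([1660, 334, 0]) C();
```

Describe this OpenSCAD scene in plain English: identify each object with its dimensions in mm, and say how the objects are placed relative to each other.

A is a table: top 1520 mm (x) × 933 mm (y), 43 mm thick, upper face at z = 776 mm, on four 44×44 mm square legs, each inset 50 mm from the nearest pair of top edges, running from z = 0 to the bottom of the top.

B is a wooden ladder with two side rails of 39×55 mm section and 1452 mm height, set 395 mm apart overall. Between them run 5 rectangular rungs (55 mm deep, 24 mm thick), front faces flush with the rails' −y face. The bottom of the first rung is 191 mm above the floor and each subsequent rung is 286 mm higher than the one below.

C is a simple wooden stool: a rectangular seat 328 mm (x) by 265 mm (y), 30 mm thick, top face at z = 400 mm, on four square legs, each 44×44 mm in cross-section. The legs rest on z = 0, each flush with a corner of the seat.

The ladder is on top of the table. Four stools sit around the table at the −y, +y, −x, +x sides.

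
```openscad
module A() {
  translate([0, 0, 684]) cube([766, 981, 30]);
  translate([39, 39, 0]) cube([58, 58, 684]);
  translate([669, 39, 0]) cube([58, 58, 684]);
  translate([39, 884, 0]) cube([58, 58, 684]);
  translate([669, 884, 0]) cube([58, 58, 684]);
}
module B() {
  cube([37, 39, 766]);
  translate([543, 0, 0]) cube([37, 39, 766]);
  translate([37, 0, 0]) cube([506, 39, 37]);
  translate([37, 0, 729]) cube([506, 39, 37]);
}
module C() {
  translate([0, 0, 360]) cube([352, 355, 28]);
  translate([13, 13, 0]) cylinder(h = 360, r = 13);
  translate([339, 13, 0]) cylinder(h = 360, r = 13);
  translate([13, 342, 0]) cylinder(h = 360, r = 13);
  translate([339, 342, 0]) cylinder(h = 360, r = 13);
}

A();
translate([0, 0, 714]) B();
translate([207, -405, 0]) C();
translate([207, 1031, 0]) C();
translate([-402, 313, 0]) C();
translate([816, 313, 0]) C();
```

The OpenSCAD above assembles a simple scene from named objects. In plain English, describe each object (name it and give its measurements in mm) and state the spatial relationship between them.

A is a table with a 766×981 mm rectangular top, 30 mm thick, top surface at z = 714 mm, supported by four 58×58 mm square legs, each inset 39 mm from the nearest pair of top edges, running from the floor.

B is a picture frame with a 506×692 mm rectangular opening (x by z) and a uniform 37 mm border on every side. Frame depth is 39 mm along y. It is built from two vertical stiles running the full outside height and two horizontal rails spanning the gap between the stiles.

C is a simple wooden stool: a rectangular seat 352 mm (x) by 355 mm (y), 28 mm thick, top face at z = 388 mm, on four round legs, each 26 mm in diameter. The legs rest on z = 0, each leg's axis is inset half a diameter from the nearest pair of seat edges (so the leg's bounding box is flush with the corner).

The picture frame is on top of the table. Four stools sit around the table at the −y, +y, −x, +x sides.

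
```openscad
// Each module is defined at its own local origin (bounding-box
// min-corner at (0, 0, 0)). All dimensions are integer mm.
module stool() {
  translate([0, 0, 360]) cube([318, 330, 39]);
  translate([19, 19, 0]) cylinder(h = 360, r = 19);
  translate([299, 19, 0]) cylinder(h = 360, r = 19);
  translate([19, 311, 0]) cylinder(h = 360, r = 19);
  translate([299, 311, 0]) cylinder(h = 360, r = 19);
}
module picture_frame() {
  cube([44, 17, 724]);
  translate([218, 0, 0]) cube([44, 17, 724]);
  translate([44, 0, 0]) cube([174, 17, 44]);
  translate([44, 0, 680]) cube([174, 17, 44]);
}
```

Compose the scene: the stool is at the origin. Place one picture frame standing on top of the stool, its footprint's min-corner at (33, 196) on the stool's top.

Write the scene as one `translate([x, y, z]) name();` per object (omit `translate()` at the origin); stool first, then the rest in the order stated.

stool();
translate([33, 196, 399]) picture_frame();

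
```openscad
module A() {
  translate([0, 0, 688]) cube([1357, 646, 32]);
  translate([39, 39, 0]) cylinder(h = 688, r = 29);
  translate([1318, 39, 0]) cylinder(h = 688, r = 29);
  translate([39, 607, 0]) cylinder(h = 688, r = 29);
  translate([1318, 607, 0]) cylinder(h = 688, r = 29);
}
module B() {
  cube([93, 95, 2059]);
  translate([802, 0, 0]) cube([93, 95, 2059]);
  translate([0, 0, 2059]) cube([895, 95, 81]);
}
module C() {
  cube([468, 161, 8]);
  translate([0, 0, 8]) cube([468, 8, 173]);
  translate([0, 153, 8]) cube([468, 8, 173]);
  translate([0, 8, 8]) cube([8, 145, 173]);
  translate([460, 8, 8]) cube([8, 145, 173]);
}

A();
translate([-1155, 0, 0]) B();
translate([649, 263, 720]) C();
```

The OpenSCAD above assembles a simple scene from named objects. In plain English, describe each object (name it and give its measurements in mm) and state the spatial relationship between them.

A is a rectangular dining table. The top is 1357×646×32 mm with its upper surface at z = 720 mm. It stands on four round legs of 58 mm diameter, each leg's bounding box inset 10 mm from the nearest pair of top edges, running from the floor to the underside of the top.

B is a rectangular door frame: two vertical jambs of 93×95 mm section, 2059 mm tall, with a clear opening 709 mm wide between their inner faces. A header 81 mm tall and 95 mm deep lies on top of the jambs and spans the full outside width.

C is an open storage box with external size 468×161×181 mm and wall thickness 8 mm (the base is also 8 mm thick). The base covers the whole footprint; the four walls stand on the base, with the y-facing walls full-width and the x-facing walls fitting between their inner faces.

The door frame is on the floor beside the table on its −x side. The open box is on top of the table.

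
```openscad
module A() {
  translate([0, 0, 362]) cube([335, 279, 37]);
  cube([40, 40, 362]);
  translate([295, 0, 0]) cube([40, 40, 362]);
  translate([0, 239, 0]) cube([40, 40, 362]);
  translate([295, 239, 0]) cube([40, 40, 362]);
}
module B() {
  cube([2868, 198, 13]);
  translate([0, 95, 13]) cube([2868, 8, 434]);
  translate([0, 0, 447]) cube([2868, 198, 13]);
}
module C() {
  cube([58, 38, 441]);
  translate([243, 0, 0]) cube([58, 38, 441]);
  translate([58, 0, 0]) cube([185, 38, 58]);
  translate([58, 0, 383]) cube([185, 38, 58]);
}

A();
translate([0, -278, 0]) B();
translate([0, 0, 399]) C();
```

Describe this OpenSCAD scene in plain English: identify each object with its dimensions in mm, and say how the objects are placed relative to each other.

A is a four-legged stool. The seat is 335×279 mm, 37 mm thick, top at z = 399 mm. It stands on four square legs, each 40×40 mm in cross-section, from z = 0 to the seat underside, each flush with a corner of the seat.

B is an I-beam lying along x, 2868 mm long. Overall section height 460 mm. Two flanges 198 mm wide (y) and 13 mm thick, one on the floor and one at the top; a web 8 mm thick runs between them, centred on the flange width.

C is a rectangular picture frame lying in the x–z plane (depth along y). The opening is 185 mm wide (x) by 325 mm tall (z), surrounded by a border 58 mm wide on all four sides. The frame is 38 mm deep and is made of two full-height vertical stiles with two horizontal rails fitted between them.

The I-beam is on the floor beside the stool on its −y side. The picture frame is on top of the stool.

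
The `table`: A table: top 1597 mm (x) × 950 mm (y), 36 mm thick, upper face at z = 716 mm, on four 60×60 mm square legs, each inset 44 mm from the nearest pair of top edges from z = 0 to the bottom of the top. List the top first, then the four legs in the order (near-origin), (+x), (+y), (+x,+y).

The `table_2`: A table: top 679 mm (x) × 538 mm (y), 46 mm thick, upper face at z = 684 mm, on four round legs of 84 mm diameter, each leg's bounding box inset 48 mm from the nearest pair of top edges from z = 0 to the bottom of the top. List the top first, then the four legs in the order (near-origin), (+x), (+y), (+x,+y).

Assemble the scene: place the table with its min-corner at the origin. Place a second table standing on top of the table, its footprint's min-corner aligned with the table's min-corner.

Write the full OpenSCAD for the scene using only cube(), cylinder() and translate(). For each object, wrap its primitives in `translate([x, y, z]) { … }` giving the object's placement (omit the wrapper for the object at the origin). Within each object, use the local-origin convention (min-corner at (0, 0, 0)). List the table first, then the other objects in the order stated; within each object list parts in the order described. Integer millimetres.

translate([0, 0, 680]) cube([1597, 950, 36]);
translate([44, 44, 0]) cube([60, 60, 680]);
translate([1493, 44, 0]) cube([60, 60, 680]);
translate([44, 846, 0]) cube([60, 60, 680]);
translate([1493, 846, 0]) cube([60, 60, 680]);
translate([0, 0, 716]) {
  translate([0, 0, 638]) cube([679, 538, 46]);
  translate([90, 90, 0]) cylinder(h = 638, r = 42);
  translate([589, 90, 0]) cylinder(h = 638, r = 42);
  translate([90, 448, 0]) cylinder(h = 638, r = 42);
  translate([589, 448, 0]) cylinder(h = 638, r = 42);
}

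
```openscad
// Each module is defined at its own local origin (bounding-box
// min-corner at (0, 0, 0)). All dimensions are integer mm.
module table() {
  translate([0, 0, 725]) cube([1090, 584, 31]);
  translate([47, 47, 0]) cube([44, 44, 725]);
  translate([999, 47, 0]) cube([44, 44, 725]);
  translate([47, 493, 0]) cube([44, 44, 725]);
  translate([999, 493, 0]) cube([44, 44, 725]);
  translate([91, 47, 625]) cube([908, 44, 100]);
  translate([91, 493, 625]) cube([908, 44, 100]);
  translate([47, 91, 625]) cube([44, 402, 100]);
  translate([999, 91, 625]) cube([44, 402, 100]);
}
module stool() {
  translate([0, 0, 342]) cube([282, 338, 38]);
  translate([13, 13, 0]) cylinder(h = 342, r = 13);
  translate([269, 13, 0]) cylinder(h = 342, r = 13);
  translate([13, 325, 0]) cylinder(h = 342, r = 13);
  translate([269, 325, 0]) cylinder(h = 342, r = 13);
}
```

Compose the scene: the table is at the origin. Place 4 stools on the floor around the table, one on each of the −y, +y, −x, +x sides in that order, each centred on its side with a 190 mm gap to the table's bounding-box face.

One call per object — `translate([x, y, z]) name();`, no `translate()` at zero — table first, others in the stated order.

table();
translate([404, -528, 0]) stool();
translate([404, 774, 0]) stool();
translate([-472, 123, 0]) stool();
translate([1280, 123, 0]) stool();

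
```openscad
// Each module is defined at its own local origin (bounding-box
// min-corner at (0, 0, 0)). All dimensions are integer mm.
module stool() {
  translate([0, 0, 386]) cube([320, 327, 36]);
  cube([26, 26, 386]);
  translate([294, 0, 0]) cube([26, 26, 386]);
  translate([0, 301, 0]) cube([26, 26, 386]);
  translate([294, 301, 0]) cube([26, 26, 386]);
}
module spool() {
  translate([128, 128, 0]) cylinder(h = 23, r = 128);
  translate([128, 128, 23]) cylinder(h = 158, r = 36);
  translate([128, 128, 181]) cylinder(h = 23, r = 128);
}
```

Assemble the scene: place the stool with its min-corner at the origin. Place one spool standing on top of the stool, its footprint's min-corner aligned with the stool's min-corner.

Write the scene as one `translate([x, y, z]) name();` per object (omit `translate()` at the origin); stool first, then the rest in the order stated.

stool();
translate([0, 0, 422]) spool();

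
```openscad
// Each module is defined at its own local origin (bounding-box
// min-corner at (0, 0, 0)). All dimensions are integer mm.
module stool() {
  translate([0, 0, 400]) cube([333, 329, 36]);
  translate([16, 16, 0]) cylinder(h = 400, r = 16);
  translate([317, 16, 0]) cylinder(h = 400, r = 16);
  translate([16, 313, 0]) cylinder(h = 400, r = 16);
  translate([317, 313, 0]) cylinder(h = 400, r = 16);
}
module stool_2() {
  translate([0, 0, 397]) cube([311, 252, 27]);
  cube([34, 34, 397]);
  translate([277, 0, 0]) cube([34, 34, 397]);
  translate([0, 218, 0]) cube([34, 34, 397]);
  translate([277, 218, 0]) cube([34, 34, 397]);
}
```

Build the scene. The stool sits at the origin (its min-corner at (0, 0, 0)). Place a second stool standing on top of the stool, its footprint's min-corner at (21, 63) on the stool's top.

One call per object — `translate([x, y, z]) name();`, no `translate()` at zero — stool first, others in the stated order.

stool();
translate([21, 63, 436]) stool_2();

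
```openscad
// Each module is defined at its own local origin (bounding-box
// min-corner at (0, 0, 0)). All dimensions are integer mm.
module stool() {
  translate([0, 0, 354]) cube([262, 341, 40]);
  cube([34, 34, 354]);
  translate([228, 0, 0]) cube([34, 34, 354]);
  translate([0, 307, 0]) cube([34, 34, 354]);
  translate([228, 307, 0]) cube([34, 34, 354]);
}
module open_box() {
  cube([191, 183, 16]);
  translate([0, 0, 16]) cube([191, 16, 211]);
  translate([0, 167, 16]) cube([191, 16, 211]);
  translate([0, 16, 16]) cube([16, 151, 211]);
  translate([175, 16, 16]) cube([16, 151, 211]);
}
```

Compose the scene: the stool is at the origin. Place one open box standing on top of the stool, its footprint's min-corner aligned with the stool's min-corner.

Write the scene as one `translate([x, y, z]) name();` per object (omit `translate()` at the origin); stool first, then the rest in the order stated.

stool();
translate([0, 0, 394]) open_box();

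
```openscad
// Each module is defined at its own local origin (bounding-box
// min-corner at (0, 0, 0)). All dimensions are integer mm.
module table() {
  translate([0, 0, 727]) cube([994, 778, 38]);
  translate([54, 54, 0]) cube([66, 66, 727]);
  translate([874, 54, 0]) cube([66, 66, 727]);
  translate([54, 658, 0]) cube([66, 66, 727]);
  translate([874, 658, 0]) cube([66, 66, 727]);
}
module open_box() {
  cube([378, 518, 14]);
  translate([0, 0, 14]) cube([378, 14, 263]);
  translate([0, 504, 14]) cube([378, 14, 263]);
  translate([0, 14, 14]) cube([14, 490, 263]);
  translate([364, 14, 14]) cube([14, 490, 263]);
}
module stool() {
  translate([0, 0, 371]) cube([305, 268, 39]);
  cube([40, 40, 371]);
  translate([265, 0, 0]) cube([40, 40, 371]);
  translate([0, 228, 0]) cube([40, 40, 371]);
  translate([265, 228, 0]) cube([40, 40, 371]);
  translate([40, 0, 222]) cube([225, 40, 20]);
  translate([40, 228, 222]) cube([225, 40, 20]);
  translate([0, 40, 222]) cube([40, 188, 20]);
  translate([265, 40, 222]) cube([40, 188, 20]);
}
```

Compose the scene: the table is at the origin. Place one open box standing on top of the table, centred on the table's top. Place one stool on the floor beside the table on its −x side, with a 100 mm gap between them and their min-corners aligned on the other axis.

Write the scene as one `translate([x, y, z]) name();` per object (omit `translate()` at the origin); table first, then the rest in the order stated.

table();
translate([308, 130, 765]) open_box();
translate([-405, 0, 0]) stool();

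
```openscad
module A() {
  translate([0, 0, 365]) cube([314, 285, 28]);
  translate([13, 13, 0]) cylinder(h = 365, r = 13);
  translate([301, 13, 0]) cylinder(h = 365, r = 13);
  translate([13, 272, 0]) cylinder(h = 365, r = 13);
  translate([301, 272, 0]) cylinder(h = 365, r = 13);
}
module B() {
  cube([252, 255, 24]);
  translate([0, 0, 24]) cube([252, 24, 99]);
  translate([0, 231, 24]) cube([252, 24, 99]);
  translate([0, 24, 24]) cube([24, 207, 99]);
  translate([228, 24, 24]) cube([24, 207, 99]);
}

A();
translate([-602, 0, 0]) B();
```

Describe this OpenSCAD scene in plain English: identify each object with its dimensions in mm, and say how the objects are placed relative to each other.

A is a four-legged stool. The seat is 314×285 mm, 28 mm thick, top at z = 393 mm. It stands on four round legs, each 26 mm in diameter, from z = 0 to the seat underside, each leg's axis is inset half a diameter from the nearest pair of seat edges (so the leg's bounding box is flush with the corner).

B is an open storage box with external size 252×255×123 mm and wall thickness 24 mm (the base is also 24 mm thick). The base covers the whole footprint; the four walls stand on the base, with the y-facing walls full-width and the x-facing walls fitting between their inner faces.

The open box is on the floor beside the stool on its −x side.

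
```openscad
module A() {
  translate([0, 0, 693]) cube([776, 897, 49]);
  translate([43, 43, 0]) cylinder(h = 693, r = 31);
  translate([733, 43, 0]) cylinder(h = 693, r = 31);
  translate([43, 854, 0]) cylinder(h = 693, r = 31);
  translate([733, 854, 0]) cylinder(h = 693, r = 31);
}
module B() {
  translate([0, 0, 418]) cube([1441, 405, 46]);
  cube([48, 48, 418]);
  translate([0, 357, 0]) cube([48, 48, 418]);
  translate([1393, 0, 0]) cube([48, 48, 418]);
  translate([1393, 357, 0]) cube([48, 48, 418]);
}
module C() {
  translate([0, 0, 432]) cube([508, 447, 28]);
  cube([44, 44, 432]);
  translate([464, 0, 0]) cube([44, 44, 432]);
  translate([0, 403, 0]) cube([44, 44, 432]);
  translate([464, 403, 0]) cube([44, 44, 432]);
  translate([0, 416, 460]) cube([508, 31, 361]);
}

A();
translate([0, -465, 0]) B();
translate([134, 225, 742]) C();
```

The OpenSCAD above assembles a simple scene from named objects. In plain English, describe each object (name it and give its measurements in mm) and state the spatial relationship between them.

A is a table with a 776×897 mm rectangular top, 49 mm thick, top surface at z = 742 mm, supported by four round legs of 62 mm diameter, each leg's bounding box inset 12 mm from the nearest pair of top edges, running from the floor.

B is a bench: a 1441×405 mm seat slab, 46 mm thick, top at z = 464 mm, on four 48×48 mm square legs flush with the seat corners and standing on z = 0.

C is a chair. The seat is a 508×447×28 mm slab with its top at z = 460 mm, on four 44×44 mm corner legs (flush with the seat edges, standing on z = 0). A flat backrest 31 mm thick, 361 mm tall, spans the full seat width and rises from the seat top along its +y edge, rear face flush with the rear of the seat.

The bench is on the floor beside the table on its −y side. The chair is on top of the table, centred.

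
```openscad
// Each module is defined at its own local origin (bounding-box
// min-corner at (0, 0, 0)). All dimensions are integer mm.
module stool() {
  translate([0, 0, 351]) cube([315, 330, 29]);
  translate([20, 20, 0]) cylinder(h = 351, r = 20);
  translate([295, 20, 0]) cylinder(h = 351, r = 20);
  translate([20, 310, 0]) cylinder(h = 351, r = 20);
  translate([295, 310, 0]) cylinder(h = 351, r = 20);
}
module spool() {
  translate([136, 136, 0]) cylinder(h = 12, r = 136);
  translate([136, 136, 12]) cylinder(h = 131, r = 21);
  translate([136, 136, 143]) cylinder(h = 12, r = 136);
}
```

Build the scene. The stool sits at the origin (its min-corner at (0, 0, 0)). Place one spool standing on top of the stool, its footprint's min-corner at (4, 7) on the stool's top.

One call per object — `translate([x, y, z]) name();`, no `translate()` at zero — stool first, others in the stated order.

stool();
translate([4, 7, 380]) spool();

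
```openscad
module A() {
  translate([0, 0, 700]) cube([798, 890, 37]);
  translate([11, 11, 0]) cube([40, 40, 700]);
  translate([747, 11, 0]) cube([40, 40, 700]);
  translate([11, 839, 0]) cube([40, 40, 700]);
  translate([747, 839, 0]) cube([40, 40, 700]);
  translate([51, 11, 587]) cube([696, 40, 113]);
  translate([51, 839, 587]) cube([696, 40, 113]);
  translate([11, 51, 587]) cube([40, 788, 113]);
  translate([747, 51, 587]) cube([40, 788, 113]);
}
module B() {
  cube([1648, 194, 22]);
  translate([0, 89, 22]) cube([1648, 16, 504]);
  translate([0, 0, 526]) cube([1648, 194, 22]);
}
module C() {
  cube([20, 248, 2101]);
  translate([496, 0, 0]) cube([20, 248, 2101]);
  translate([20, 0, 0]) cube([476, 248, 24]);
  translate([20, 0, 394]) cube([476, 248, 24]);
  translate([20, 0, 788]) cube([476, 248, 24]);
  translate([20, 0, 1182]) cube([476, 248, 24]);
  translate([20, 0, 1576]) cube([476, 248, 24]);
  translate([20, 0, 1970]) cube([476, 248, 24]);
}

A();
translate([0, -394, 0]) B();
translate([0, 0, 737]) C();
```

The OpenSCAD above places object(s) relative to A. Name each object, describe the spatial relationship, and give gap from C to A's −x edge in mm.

A is a table. B is an I-beam. C is a bookshelf. The I-beam is on the floor beside the table on its −y side. The bookshelf is on top of the table. The gap from the bookshelf to the table's −x edge is 0 mm.

The bookshelf's min-x is at 0; the table's min-x is 0; gap = 0 mm.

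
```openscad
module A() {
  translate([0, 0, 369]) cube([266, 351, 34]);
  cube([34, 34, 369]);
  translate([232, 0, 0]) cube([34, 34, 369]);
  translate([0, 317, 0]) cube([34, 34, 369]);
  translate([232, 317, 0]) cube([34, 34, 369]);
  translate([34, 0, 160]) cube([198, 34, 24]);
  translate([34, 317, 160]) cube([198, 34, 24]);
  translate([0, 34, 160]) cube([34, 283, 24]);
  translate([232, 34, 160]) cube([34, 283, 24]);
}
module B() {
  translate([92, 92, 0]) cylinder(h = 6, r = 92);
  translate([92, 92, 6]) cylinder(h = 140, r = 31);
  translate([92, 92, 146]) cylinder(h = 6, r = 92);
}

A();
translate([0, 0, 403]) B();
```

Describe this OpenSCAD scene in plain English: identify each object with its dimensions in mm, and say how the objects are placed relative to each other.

A is a four-legged stool. The seat is a 266×351×34 mm slab whose top surface is at z = 403 mm; four square legs, each 34×34 mm in cross-section, run from the floor (z = 0) to the underside of the seat, each flush with a corner of the seat. Four stretchers, 34 mm wide and 24 mm tall, connect adjacent legs with their undersides at z = 160 mm, each running between the inner faces of the legs it joins and aligned with the legs' outer faces on the other axis.

B is a spool: two coaxial disc flanges of radius 92 mm and thickness 6 mm, joined by a core cylinder of radius 31 mm and height 140 mm. The lower flange rests on z = 0 and the three cylinders share a vertical axis.

The spool is on top of the stool.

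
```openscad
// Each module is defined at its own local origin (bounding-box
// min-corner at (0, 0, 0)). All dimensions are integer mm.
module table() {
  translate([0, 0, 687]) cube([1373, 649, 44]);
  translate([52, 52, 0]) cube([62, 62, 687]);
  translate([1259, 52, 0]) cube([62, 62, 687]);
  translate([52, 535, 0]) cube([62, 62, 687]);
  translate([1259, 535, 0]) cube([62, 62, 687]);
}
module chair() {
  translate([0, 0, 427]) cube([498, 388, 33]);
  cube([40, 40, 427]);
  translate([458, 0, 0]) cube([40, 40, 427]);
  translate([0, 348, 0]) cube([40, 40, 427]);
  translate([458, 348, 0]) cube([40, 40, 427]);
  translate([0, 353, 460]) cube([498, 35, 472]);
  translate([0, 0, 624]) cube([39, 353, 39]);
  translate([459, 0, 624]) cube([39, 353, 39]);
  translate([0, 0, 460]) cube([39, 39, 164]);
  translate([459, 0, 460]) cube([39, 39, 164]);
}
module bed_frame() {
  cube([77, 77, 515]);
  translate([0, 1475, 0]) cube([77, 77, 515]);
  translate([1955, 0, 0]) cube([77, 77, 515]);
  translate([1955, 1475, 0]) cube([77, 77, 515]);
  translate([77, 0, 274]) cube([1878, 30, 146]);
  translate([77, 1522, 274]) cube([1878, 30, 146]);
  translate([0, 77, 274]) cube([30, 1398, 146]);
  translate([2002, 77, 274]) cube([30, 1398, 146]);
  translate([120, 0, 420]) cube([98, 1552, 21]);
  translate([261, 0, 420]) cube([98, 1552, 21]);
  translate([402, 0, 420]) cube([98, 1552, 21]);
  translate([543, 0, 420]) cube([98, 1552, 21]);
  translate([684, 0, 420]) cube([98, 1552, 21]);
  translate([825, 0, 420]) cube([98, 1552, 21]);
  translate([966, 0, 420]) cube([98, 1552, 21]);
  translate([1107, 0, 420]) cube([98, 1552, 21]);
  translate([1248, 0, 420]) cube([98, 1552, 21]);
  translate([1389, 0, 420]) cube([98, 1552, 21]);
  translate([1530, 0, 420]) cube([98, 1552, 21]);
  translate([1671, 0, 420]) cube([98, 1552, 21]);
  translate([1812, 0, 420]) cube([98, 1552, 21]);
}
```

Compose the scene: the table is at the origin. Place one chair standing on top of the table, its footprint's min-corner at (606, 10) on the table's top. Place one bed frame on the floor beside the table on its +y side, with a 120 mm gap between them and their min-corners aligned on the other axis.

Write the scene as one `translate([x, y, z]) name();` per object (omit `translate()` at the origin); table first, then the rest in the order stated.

table();
translate([606, 10, 731]) chair();
translate([0, 769, 0]) bed_frame();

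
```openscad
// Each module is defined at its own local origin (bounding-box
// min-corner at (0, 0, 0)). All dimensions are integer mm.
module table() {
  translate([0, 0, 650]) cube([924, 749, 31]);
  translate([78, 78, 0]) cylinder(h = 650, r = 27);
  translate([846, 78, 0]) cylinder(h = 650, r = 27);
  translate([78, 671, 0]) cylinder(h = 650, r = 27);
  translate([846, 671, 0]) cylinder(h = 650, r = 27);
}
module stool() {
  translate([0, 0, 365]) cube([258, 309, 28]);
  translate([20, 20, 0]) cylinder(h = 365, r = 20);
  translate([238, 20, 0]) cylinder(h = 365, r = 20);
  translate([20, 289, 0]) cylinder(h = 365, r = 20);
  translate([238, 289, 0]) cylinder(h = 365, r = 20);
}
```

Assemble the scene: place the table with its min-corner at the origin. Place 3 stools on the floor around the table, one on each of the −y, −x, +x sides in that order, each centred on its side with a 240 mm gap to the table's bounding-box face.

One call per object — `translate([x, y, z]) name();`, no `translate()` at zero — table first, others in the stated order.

table();
translate([333, -549, 0]) stool();
translate([-498, 220, 0]) stool();
translate([1164, 220, 0]) stool();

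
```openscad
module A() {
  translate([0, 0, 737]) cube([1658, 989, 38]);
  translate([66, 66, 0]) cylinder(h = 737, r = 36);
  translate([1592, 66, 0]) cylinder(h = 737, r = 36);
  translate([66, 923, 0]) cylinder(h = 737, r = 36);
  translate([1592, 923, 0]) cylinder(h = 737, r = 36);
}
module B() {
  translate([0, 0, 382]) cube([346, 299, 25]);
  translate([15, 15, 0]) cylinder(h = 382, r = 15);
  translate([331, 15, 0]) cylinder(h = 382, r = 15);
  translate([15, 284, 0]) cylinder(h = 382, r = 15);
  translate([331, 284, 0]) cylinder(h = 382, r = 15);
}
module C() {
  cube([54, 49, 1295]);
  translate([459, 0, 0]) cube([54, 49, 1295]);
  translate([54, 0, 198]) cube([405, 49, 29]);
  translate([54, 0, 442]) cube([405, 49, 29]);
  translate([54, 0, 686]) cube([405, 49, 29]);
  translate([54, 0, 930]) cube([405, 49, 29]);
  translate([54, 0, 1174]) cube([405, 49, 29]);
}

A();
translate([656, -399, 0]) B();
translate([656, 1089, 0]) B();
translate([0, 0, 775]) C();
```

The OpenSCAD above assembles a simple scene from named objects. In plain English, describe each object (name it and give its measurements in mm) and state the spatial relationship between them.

A is a table: top 1658 mm (x) × 989 mm (y), 38 mm thick, upper face at z = 775 mm, on four round legs of 72 mm diameter, each leg's bounding box inset 30 mm from the nearest pair of top edges, running from z = 0 to the bottom of the top.

B is a four-legged stool. The seat is a 346×299×25 mm slab whose top surface is at z = 407 mm; four round legs, each 30 mm in diameter, run from the floor (z = 0) to the underside of the seat, each leg's axis is inset half a diameter from the nearest pair of seat edges (so the leg's bounding box is flush with the corner).

C is a wooden ladder with two side rails of 54×49 mm section and 1295 mm height, set 513 mm apart overall. Between them run 5 rectangular rungs (49 mm deep, 29 mm thick), front faces flush with the rails' −y face. The bottom of the first rung is 198 mm above the floor and each subsequent rung is 244 mm higher than the one below.

Two stools sit around the table at the −y, +y sides. The ladder is on top of the table.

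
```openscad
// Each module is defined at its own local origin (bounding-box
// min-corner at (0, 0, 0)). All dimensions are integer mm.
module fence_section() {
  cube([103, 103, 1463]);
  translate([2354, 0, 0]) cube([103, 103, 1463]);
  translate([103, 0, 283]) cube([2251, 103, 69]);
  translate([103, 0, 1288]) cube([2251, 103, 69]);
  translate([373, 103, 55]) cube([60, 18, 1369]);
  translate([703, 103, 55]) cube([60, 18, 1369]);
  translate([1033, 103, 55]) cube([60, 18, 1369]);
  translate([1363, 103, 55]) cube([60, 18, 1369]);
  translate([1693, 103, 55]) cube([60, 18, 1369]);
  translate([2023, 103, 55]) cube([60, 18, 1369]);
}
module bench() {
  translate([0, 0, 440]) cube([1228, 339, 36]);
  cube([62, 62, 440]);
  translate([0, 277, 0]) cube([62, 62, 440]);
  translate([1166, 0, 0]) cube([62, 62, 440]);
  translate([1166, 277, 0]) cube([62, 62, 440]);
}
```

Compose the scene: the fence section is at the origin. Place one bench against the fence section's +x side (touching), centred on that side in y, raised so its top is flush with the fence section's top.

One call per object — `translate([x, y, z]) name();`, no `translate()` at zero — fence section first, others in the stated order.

fence_section();
translate([2457, -109, 987]) bench();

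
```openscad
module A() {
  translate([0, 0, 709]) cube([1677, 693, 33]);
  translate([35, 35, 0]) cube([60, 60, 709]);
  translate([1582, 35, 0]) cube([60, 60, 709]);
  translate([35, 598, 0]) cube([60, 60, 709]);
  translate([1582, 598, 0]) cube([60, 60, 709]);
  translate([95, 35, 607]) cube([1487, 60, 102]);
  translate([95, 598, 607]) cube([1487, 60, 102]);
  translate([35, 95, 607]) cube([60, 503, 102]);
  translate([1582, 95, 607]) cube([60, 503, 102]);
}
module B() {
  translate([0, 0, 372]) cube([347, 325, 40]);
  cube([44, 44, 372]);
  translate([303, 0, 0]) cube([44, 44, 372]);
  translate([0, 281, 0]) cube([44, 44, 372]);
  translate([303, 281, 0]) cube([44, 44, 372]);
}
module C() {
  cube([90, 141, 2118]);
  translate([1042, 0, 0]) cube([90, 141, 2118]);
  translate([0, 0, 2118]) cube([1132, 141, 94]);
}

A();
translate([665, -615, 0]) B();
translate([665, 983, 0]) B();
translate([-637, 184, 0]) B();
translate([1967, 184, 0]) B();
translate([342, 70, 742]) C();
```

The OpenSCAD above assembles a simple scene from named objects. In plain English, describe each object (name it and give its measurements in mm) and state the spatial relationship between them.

A is a rectangular dining table. The top is 1677×693×33 mm with its upper surface at z = 742 mm. It stands on four 60×60 mm square legs, each inset 35 mm from the nearest pair of top edges, running from the floor to the underside of the top. Four apron rails, 60 mm thick and 102 mm tall, run between adjacent legs with their top edges flush with the underside of the top and their outer faces flush with the legs' outer faces.

B is a four-legged stool. The seat is 347×325 mm, 40 mm thick, top at z = 412 mm. It stands on four square legs, each 44×44 mm in cross-section, from z = 0 to the seat underside, each flush with a corner of the seat.

C is a rectangular door frame: two vertical jambs of 90×141 mm section, 2118 mm tall, with a clear opening 952 mm wide between their inner faces. A header 94 mm tall and 141 mm deep lies on top of the jambs and spans the full outside width.

Four stools sit around the table at the −y, +y, −x, +x sides. The door frame is on top of the table.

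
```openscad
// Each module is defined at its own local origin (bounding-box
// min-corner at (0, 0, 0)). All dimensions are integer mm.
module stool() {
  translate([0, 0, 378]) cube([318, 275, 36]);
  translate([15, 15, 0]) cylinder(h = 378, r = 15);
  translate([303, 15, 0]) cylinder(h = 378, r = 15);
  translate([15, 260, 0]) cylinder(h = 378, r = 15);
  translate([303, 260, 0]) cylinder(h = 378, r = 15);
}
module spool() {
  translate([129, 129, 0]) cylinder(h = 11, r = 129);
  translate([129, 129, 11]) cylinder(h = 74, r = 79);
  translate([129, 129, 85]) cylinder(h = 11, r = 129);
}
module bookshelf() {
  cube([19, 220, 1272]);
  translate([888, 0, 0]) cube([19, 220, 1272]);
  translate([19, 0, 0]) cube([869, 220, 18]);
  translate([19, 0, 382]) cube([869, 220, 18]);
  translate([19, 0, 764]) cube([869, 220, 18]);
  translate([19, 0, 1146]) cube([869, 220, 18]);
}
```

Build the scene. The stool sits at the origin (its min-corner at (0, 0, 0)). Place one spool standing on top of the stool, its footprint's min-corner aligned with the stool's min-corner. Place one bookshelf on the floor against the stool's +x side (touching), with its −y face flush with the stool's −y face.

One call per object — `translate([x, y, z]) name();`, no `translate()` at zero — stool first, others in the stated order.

stool();
translate([0, 0, 414]) spool();
translate([318, 0, 0]) bookshelf();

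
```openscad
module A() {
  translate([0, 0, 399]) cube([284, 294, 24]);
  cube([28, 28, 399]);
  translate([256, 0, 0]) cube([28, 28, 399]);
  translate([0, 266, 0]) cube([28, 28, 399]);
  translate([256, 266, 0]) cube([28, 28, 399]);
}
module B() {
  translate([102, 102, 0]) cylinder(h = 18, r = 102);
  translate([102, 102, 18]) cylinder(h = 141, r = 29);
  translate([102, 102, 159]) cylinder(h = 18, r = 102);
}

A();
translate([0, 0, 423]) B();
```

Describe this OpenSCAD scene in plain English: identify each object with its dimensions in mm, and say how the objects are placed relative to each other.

A is a four-legged stool. The seat is 284×294 mm, 24 mm thick, top at z = 423 mm. It stands on four square legs, each 28×28 mm in cross-section, from z = 0 to the seat underside, each flush with a corner of the seat.

B is a spool: two coaxial disc flanges of radius 102 mm and thickness 18 mm, joined by a core cylinder of radius 29 mm and height 141 mm. The lower flange rests on z = 0 and the three cylinders share a vertical axis.

The spool is on top of the stool.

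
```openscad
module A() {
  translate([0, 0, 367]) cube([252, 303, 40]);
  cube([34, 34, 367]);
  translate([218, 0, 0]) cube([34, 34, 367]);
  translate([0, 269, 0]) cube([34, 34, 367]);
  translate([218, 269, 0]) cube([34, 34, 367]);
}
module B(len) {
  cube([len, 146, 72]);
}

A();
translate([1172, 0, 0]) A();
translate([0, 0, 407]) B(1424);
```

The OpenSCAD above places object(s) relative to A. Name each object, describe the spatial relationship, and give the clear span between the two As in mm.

A is a stool. B is a beam. A beam spans the tops of two stools. The clear span between the two stools is 920 mm.

Second stool starts at x = 1172; first ends at x = 252; clear span = 1172 − 252 = 920 mm.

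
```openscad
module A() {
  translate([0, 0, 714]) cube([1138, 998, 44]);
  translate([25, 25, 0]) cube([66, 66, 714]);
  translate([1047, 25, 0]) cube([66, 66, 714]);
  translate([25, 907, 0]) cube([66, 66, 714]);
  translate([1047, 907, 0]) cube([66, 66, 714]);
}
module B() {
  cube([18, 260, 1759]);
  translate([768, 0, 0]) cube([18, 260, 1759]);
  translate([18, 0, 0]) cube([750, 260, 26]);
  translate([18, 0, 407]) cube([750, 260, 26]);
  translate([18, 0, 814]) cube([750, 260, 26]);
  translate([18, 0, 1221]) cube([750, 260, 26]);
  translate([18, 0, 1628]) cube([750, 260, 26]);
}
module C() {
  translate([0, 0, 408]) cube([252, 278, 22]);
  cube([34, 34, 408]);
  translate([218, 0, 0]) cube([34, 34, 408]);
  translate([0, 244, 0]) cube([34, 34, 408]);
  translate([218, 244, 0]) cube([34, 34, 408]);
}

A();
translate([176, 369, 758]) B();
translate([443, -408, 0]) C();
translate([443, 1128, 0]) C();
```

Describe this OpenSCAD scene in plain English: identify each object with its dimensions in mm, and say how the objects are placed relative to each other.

A is a table: top 1138 mm (x) × 998 mm (y), 44 mm thick, upper face at z = 758 mm, on four 66×66 mm square legs, each inset 25 mm from the nearest pair of top edges, running from z = 0 to the bottom of the top.

B is an open bookshelf. Two side panels, each 18 mm thick, 260 mm deep and 1759 mm tall, stand 786 mm apart (outside-to-outside). Between them sit 5 shelves, each 26 mm thick and 260 mm deep, spanning the full gap between the sides. The bottom shelf rests on the floor (its underside at z = 0) and the clear gap between one shelf's top and the next shelf's underside is 381 mm.

C is a four-legged stool. The seat is a 252×278×22 mm slab whose top surface is at z = 430 mm; four square legs, each 34×34 mm in cross-section, run from the floor (z = 0) to the underside of the seat, each flush with a corner of the seat.

The bookshelf is on top of the table, centred. Two stools sit around the table at the −y, +y sides.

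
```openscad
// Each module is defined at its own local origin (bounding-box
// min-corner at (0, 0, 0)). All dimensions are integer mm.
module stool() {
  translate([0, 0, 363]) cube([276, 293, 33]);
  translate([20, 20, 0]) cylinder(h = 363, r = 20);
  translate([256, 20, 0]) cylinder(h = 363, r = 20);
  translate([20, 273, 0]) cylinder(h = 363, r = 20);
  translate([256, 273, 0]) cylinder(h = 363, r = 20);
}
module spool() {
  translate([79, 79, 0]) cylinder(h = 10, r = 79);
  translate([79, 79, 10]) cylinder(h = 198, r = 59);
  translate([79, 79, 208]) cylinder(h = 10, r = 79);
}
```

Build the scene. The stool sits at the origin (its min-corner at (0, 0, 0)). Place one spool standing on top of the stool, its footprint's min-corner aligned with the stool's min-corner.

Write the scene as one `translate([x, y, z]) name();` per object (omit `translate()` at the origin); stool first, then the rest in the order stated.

stool();
translate([0, 0, 396]) spool();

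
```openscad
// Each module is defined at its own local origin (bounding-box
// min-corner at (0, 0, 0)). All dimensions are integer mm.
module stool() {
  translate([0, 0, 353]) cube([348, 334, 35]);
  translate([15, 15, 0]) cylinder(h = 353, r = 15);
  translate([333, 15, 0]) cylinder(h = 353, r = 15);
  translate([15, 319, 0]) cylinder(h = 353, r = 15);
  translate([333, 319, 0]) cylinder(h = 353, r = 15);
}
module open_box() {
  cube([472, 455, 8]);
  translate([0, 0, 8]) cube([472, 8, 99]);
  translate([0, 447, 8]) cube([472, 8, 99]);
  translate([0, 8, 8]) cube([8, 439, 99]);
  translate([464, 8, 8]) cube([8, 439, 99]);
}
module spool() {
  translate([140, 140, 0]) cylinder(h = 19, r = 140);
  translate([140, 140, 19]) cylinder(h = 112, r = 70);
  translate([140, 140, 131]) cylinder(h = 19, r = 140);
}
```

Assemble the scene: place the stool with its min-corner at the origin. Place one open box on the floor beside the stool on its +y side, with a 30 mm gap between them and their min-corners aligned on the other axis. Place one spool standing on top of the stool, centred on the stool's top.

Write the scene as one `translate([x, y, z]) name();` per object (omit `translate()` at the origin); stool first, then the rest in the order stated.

stool();
translate([0, 364, 0]) open_box();
translate([34, 27, 388]) spool();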